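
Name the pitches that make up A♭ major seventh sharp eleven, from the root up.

A♭ major seventh sharp eleven is a major seventh sharp eleven built on A-flat.
Root: A-flat
Major 3rd (3rd): C
Perfect 5th (5th): E-flat
Major 7th (7th): G
Augmented 11th (11th): D

A-flat  C  E-flat  G  D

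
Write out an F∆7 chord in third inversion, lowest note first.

E, F, A, C

F∆7 = F–A–C–E; third inversion → seventh (E) lowest.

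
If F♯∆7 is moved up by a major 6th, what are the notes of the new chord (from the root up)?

Transposed root: F# → D# (major 6th up). So we spell D# major seventh:
- root: D#
- major 3rd: F##
- perfect 5th: A#
- major 7th: C##

D#  F##  A#  C##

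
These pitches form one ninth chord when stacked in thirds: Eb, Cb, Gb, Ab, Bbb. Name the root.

Ab

Stacking in thirds gives Ab – Cb – Eb – Gb – Bbb, so Ab is the root — Ab minor seventh flat nine.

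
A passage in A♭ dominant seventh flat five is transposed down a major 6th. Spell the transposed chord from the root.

A major 6th down from A-flat is C-flat, so the new chord is C-flat dominant seventh flat five.
Root: C-flat
Major 3rd (3rd): E-flat
Diminished 5th (5th): G-double-flat
Minor 7th (7th): B-double-flat

C-flat, E-flat, G-double-flat, B-double-flat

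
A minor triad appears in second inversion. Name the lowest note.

A minor triad = A–C–E. Second inversion → fifth in the bass = E.

E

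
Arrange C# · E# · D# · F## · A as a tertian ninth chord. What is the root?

D#

Arranged so that each adjacent pair is a third by letter name: D# – F## – A – C# – E#.
The bottom of that stack, D#, is the root (this is D# dominant ninth flat five).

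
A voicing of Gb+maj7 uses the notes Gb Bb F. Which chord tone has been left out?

Gb+maj7 = Gb, Bb, D, F. The voicing lacks the 5th (augmented 5th), D.

D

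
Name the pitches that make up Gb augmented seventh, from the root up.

Gb augmented seventh: augmented seventh on G-flat.
G-flat — root
B-flat — major 3rd
D — augmented 5th
F-flat — minor 7th

G-flat, B-flat, D, F-flat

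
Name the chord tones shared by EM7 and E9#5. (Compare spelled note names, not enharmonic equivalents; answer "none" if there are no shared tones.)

EM7 = E, G#, B, D#.
E9#5 = E, G#, B#, D, F#.
Shared: E, G#.

E – G#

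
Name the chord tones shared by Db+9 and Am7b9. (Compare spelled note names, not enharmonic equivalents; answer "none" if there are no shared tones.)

Db+9 = D♭, F, A, C♭, E♭.
Am7b9 = A, C, E, G, B♭.
Shared: A.

A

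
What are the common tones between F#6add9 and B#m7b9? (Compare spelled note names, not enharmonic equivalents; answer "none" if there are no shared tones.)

A# – C# – D#

F#6add9: F# A# C# D# G#
B#m7b9: B# D# F## A# C#
Common to both → A#, C#, D#.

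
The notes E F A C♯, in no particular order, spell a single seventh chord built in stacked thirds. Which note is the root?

F

Arranged so that each adjacent pair is a third by letter name: F – A – C♯ – E.
The bottom of that stack, F, is the root (this is F augmented major seventh).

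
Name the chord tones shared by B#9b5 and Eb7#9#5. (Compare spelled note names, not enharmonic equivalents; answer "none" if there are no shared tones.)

B#9b5: B# D## F# A# C##
Eb7#9#5: Eb G B Db F#
Common to both → F#.

F#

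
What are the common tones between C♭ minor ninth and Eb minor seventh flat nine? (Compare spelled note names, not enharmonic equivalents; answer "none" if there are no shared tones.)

G-flat, D-flat

C♭ minor ninth: C-flat E-double-flat G-flat B-double-flat D-flat
Eb minor seventh flat nine: E-flat G-flat B-flat D-flat F-flat
Common to both → G-flat, D-flat.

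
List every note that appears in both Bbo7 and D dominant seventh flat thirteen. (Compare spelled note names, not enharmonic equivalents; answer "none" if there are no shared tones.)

B♭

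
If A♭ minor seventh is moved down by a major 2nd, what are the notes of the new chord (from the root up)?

Ab down a major 2nd → Gb. New chord: Gb minor seventh.
Root: Gb
Minor 3rd (3rd): Bbb
Perfect 5th (5th): Db
Minor 7th (7th): Fb

Gb Bbb Db Fb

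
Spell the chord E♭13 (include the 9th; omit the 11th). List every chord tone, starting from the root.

Eb – G – Bb – Db – F – C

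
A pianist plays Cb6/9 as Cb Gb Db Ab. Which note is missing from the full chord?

Cb6/9 = Cb, Eb, Gb, Ab, Db. The voicing lacks the 3rd (major 3rd), Eb.

Eb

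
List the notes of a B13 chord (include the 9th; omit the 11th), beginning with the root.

B  D#  F#  A  C#  G#

B13: dominant thirteenth on B.
B — root
D# — major 3rd
F# — perfect 5th
A — minor 7th
C# — major 9th
G# — major 13th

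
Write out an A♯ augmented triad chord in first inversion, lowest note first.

C-double-sharp, E-double-sharp, A-sharp

In root position, A♯ augmented triad is A-sharp–C-double-sharp–E-double-sharp.
First inversion puts the third (C-double-sharp) in the bass.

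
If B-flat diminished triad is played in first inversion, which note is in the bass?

B-flat diminished triad = Bb–Db–Fb. First inversion → third in the bass = Db.

Db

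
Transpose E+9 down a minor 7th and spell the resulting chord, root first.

F#  A#  C##  E  G#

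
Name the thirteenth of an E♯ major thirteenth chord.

C-double-sharp

E♯ major thirteenth is built on E-sharp; its 13th is a major 13th above the root.
A sixth above E uses the letter C, and the major 13th above E-sharp is C-double-sharp.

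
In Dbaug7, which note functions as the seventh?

Cb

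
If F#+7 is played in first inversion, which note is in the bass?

F#+7 = F#–A#–C##–E. First inversion → third in the bass = A#.

A#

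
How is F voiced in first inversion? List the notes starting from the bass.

In root position, F is F–A–C.
First inversion puts the third (A) in the bass.

A, C, F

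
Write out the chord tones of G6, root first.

G B D E

G6: major sixth on G.
Root: G
Major 3rd (3rd): B
Perfect 5th (5th): D
Major 6th (6th): E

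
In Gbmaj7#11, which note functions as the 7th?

Root of Gbmaj7#11 = Gb. The 7th is a major 7th: Gb up a major 7th → F.

F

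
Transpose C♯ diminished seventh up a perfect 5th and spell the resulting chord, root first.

C-sharp up a perfect 5th → G-sharp. New chord: G-sharp diminished seventh.
Root: G-sharp
Minor 3rd (3rd): B
Diminished 5th (5th): D
Diminished 7th (7th): F

G-sharp B D F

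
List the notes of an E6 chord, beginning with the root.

E, G#, B, C#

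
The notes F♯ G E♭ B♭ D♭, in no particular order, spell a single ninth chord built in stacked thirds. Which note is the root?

E♭

Arranged so that each adjacent pair is a third by letter name: E♭ – G – B♭ – D♭ – F♯.
The bottom of that stack, E♭, is the root (this is E♭ dominant seventh sharp nine).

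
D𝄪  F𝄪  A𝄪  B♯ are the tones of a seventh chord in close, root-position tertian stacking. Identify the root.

Arranged so that each adjacent pair is a third by letter name: B♯ – D𝄪 – F𝄪 – A𝄪.
The bottom of that stack, B♯, is the root (this is B♯ major seventh).

B♯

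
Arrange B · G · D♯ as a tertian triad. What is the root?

G

Stacking in thirds gives G – B – D♯, so G is the root — G augmented triad.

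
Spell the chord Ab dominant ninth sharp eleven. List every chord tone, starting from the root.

Ab, C, Eb, Gb, Bb, D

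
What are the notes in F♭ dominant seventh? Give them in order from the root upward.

F-flat, A-flat, C-flat, E-double-flat

Root F-flat, quality dominant seventh:
Root: F-flat
Major 3rd (3rd): A-flat
Perfect 5th (5th): C-flat
Minor 7th (7th): E-double-flat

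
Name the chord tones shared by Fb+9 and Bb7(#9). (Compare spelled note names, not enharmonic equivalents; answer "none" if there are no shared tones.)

Fb+9 = Fb, Ab, C, Ebb, Gb.
Bb7(#9) = Bb, D, F, Ab, C#.
Shared: Ab.

Ab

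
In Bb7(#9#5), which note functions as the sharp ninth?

Bb7(#9#5) is built on B♭; its 9th is an augmented 9th above the root.
A second above B uses the letter C, and the augmented 9th above B♭ is C♯.

C♯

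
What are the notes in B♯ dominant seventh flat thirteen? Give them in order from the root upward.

B♯ dominant seventh flat thirteen is a dominant seventh flat thirteen built on B#.
- root: B#
- major 3rd: D##
- perfect 5th: F##
- minor 7th: A#
- minor 13th: G#

B# D## F## A# G#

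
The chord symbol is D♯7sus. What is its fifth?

D♯7sus is built on D♯; its 5th is a perfect 5th above the root.
A fifth above D uses the letter A, and the perfect 5th above D♯ is A♯.

A♯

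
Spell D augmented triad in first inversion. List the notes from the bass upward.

F-sharp, A-sharp, D

D augmented triad = D–F-sharp–A-sharp; first inversion → third (F-sharp) lowest.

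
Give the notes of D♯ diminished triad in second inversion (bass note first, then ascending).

A  D-sharp  F-sharp

D♯ diminished triad = D-sharp–F-sharp–A; second inversion → fifth (A) lowest.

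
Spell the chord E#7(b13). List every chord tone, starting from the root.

E# – G## – B# – D# – C#

E#7(b13) is a dominant seventh flat thirteen built on E#.
- root: E#
- major 3rd: G##
- perfect 5th: B#
- minor 7th: D#
- minor 13th: C#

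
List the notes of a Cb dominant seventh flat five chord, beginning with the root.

Cb dominant seventh flat five: dominant seventh flat five on C-flat.
- root: C-flat
- major 3rd: E-flat
- diminished 5th: G-double-flat
- minor 7th: B-double-flat

C-flat  E-flat  G-double-flat  B-double-flat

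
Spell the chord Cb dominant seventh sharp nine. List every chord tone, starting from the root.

Cb Eb Gb Bbb D

Cb dominant seventh sharp nine: dominant seventh sharp nine on Cb.
Cb — root
Eb — major 3rd
Gb — perfect 5th
Bbb — minor 7th
D — augmented 9th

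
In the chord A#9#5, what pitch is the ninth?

B#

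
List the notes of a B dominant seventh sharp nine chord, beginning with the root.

B D# F# A C##

B dominant seventh sharp nine is a dominant seventh sharp nine built on B.
root → B
3rd (major 3rd) → D#
5th (perfect 5th) → F#
7th (minor 7th) → A
9th (augmented 9th) → C##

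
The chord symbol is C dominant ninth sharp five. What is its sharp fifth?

C dominant ninth sharp five is built on C; its 5th is an augmented 5th above the root.
A fifth above C uses the letter G, and the augmented 5th above C is G-sharp.

G-sharp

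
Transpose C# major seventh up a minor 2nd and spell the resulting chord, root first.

D F♯ A C♯

C♯ up a minor 2nd → D. New chord: D major seventh.
root → D
3rd (major 3rd) → F♯
5th (perfect 5th) → A
7th (major 7th) → C♯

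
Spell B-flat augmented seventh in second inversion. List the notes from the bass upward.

F♯, A♭, B♭, D

B-flat augmented seventh = B♭–D–F♯–A♭; second inversion → fifth (F♯) lowest.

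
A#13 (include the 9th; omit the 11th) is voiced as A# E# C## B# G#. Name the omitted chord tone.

A#13 = A#, C##, E#, G#, B#, F##. The voicing lacks the 13th (major 13th), F##.

F##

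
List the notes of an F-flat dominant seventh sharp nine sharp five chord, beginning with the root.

F-flat – A-flat – C – E-double-flat – G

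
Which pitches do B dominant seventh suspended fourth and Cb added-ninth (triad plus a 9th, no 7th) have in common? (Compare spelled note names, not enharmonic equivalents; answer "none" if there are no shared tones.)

none

B dominant seventh suspended fourth: B E F-sharp A
Cb added-ninth: C-flat E-flat G-flat D-flat
Common to both → none.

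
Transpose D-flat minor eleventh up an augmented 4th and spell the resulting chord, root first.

D-flat up an augmented 4th → G. New chord: G minor eleventh.
root → G
3rd (minor 3rd) → B-flat
5th (perfect 5th) → D
7th (minor 7th) → F
9th (major 9th) → A
11th (perfect 11th) → C

G  B-flat  D  F  A  C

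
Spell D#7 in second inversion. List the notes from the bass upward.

A#, C#, D#, F##

In root position, D#7 is D#–F##–A#–C#.
Second inversion puts the fifth (A#) in the bass.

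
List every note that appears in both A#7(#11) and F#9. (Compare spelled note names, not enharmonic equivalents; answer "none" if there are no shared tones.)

A#7(#11): A# C## E# G# D##
F#9: F# A# C# E G#
Common to both → A#, G#.

A#, G#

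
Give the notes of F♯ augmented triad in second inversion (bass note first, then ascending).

C-double-sharp F-sharp A-sharp

F♯ augmented triad = F-sharp–A-sharp–C-double-sharp; second inversion → fifth (C-double-sharp) lowest.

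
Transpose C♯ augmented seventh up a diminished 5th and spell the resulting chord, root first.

Transposed root: C# → G (diminished 5th up). So we spell G augmented seventh:
G — root
B — major 3rd
D# — augmented 5th
F — minor 7th

G, B, D#, F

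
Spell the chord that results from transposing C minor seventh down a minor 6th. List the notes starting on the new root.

E  G  B  D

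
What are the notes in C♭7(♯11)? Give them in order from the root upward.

C♭7(♯11) is a dominant seventh sharp eleven built on Cb.
Root: Cb
Major 3rd (3rd): Eb
Perfect 5th (5th): Gb
Minor 7th (7th): Bbb
Augmented 11th (11th): F

Cb, Eb, Gb, Bbb, F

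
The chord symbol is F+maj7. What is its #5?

C#

Root of F+maj7 = F. The 5th is an augmented 5th: F up an augmented 5th → C#.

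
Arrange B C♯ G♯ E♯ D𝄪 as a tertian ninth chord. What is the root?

C♯

Arranged so that each adjacent pair is a third by letter name: C♯ – E♯ – G♯ – B – D𝄪.
The bottom of that stack, C♯, is the root (this is C♯ dominant seventh sharp nine).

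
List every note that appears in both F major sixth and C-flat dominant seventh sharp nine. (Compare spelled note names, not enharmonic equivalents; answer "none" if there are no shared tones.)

F major sixth = F, A, C, D.
C-flat dominant seventh sharp nine = C-flat, E-flat, G-flat, B-double-flat, D.
Shared: D.

D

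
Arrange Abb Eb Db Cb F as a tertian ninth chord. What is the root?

Db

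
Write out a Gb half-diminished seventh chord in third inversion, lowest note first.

F-flat, G-flat, B-double-flat, D-double-flat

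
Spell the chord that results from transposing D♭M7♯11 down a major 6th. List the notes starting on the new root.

Db down a major 6th → Fb. New chord: Fb major seventh sharp eleven.
Fb — root
Ab — major 3rd
Cb — perfect 5th
Eb — major 7th
Bb — augmented 11th

Fb, Ab, Cb, Eb, Bb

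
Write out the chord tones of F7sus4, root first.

F – Bb – C – Eb

F7sus4 is a dominant seventh suspended fourth built on F.
root → F
4th (perfect 4th) → Bb
5th (perfect 5th) → C
7th (minor 7th) → Eb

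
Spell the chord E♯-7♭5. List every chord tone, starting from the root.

E♯, G♯, B, D♯

Root E♯, quality half-diminished seventh:
root → E♯
3rd (minor 3rd) → G♯
5th (diminished 5th) → B
7th (minor 7th) → D♯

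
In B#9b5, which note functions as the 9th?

Root of B#9b5 = B#. The 9th is a major 9th: B# up a major 9th → C##.

C##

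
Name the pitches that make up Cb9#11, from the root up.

Cb9#11: dominant ninth sharp eleven on C♭.
Root: C♭
Major 3rd (3rd): E♭
Perfect 5th (5th): G♭
Minor 7th (7th): B𝄫
Major 9th (9th): D♭
Augmented 11th (11th): F

C♭  E♭  G♭  B𝄫  D♭  F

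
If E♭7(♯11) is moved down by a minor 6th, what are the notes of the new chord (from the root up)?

G B D F C♯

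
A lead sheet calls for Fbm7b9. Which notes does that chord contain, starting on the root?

Fb, Abb, Cb, Ebb, Gbb

Fbm7b9 is a minor seventh flat nine built on Fb.
Root: Fb
Minor 3rd (3rd): Abb
Perfect 5th (5th): Cb
Minor 7th (7th): Ebb
Minor 9th (9th): Gbb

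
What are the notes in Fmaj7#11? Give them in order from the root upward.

Fmaj7#11 is a major seventh sharp eleven built on F.
Root: F
Major 3rd (3rd): A
Perfect 5th (5th): C
Major 7th (7th): E
Augmented 11th (11th): B

F – A – C – E – B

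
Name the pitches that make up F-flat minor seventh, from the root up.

F-flat minor seventh: minor seventh on Fb.
Fb — root
Abb — minor 3rd
Cb — perfect 5th
Ebb — minor 7th

Fb, Abb, Cb, Ebb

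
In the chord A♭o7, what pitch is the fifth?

A♭o7 is built on Ab; its 5th is a diminished 5th above the root.
A fifth above A uses the letter E, and the diminished 5th above Ab is Ebb.

Ebb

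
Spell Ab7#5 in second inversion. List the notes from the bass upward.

E  G♭  A♭  C

Ab7#5 = A♭–C–E–G♭; second inversion → fifth (E) lowest.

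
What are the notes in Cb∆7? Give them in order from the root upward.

Cb∆7 is a major seventh built on Cb.
Cb — root
Eb — major 3rd
Gb — perfect 5th
Bb — major 7th

Cb  Eb  Gb  Bb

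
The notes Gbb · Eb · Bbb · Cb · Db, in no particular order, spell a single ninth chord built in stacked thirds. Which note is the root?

Cb

Arranged so that each adjacent pair is a third by letter name: Cb – Eb – Gbb – Bbb – Db.
The bottom of that stack, Cb, is the root (this is Cb dominant ninth flat five).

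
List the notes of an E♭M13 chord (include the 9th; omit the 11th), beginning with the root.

Eb  G  Bb  D  F  C

E♭M13: major thirteenth on Eb.
root → Eb
3rd (major 3rd) → G
5th (perfect 5th) → Bb
7th (major 7th) → D
9th (major 9th) → F
13th (major 13th) → C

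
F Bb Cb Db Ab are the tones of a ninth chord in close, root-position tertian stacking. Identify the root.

Bb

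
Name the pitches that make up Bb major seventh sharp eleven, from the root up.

Bb major seventh sharp eleven is a major seventh sharp eleven built on Bb.
root → Bb
3rd (major 3rd) → D
5th (perfect 5th) → F
7th (major 7th) → A
11th (augmented 11th) → E

Bb, D, F, A, E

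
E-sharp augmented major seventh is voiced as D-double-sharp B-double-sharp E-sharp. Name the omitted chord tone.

G-double-sharp

The full E-sharp augmented major seventh chord is E-sharp, G-double-sharp, B-double-sharp, D-double-sharp.
Comparing with the voicing, the major 3rd (3rd) — G-double-sharp — is absent.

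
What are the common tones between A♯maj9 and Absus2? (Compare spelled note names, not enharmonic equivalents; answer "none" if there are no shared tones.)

none

A♯maj9 = A#, C##, E#, G##, B#.
Absus2 = Ab, Bb, Eb.
Shared: none.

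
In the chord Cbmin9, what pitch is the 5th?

Gb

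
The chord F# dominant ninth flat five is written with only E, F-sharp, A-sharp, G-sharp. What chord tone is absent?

F# dominant ninth flat five = F-sharp, A-sharp, C, E, G-sharp. The voicing lacks the 5th (diminished 5th), C.

C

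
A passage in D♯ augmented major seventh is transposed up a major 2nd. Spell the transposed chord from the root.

D-sharp up a major 2nd → E-sharp. New chord: E-sharp augmented major seventh.
Root: E-sharp
Major 3rd (3rd): G-double-sharp
Augmented 5th (5th): B-double-sharp
Major 7th (7th): D-double-sharp

E-sharp  G-double-sharp  B-double-sharp  D-double-sharp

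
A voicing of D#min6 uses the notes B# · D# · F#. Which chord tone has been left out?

A#

D#min6 = D#, F#, A#, B#. The voicing lacks the 5th (perfect 5th), A#.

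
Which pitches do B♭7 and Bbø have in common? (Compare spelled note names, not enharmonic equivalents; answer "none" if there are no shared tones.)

Bb, Ab

B♭7: Bb D F Ab
Bbø: Bb Db Fb Ab
Common to both → Bb, Ab.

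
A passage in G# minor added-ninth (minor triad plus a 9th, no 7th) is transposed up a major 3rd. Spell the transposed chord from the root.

G-sharp up a major 3rd → B-sharp. New chord: B-sharp minor added-ninth.
root → B-sharp
3rd (minor 3rd) → D-sharp
5th (perfect 5th) → F-double-sharp
9th (major 9th) → C-double-sharp

B-sharp – D-sharp – F-double-sharp – C-double-sharp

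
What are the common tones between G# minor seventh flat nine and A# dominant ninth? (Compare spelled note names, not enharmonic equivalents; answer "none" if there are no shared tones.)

G-sharp

G# minor seventh flat nine: G-sharp B D-sharp F-sharp A
A# dominant ninth: A-sharp C-double-sharp E-sharp G-sharp B-sharp
Common to both → G-sharp.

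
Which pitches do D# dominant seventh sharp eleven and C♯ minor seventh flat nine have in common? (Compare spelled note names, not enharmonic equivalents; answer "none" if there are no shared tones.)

D# dominant seventh sharp eleven = D-sharp, F-double-sharp, A-sharp, C-sharp, G-double-sharp.
C♯ minor seventh flat nine = C-sharp, E, G-sharp, B, D.
Shared: C-sharp.

C-sharp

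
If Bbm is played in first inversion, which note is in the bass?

Bbm = Bb–Db–F. First inversion → third in the bass = Db.

Db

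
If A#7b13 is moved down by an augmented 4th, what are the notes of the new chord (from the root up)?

E, G#, B, D, C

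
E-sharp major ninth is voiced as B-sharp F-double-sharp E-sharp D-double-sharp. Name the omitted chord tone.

The full E-sharp major ninth chord is E-sharp, G-double-sharp, B-sharp, D-double-sharp, F-double-sharp.
Comparing with the voicing, the major 3rd (3rd) — G-double-sharp — is absent.

G-double-sharp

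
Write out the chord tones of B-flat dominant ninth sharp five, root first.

Root B-flat, quality dominant ninth sharp five:
root → B-flat
3rd (major 3rd) → D
5th (augmented 5th) → F-sharp
7th (minor 7th) → A-flat
9th (major 9th) → C

B-flat D F-sharp A-flat C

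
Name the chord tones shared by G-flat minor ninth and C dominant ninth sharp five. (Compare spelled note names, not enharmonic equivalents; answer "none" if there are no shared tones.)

none

G-flat minor ninth = G-flat, B-double-flat, D-flat, F-flat, A-flat.
C dominant ninth sharp five = C, E, G-sharp, B-flat, D.
Shared: none.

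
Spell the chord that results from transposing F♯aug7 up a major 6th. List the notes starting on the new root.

D#, F##, A##, C#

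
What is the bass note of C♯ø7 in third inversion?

C♯ø7 = C#–E–G–B. Third inversion → seventh in the bass = B.

B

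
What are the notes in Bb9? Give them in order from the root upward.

Bb9: dominant ninth on Bb.
Bb — root
D — major 3rd
F — perfect 5th
Ab — minor 7th
C — major 9th

Bb  D  F  Ab  C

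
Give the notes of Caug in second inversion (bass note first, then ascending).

G#, C, E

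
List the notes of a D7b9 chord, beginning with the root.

D  F#  A  C  Eb

D7b9 is a dominant seventh flat nine built on D.
- root: D
- major 3rd: F#
- perfect 5th: A
- minor 7th: C
- minor 9th: Eb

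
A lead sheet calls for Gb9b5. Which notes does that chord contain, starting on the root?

Gb, Bb, Dbb, Fb, Ab

Gb9b5: dominant ninth flat five on Gb.
root → Gb
3rd (major 3rd) → Bb
5th (diminished 5th) → Dbb
7th (minor 7th) → Fb
9th (major 9th) → Ab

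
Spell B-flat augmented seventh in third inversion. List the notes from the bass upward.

B-flat augmented seventh = B-flat–D–F-sharp–A-flat; third inversion → seventh (A-flat) lowest.

A-flat  B-flat  D  F-sharp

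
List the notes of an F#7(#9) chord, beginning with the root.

F#7(#9) is a dominant seventh sharp nine built on F#.
Root: F#
Major 3rd (3rd): A#
Perfect 5th (5th): C#
Minor 7th (7th): E
Augmented 9th (9th): G##

F# A# C# E G##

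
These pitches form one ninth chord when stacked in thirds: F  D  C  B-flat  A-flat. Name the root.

Stacking in thirds gives B-flat – D – F – A-flat – C, so B-flat is the root — B-flat dominant ninth.

B-flat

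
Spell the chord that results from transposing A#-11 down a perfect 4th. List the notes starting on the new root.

E#, G#, B#, D#, F##, A#

A# down a perfect 4th → E#. New chord: E# minor eleventh.
root → E#
3rd (minor 3rd) → G#
5th (perfect 5th) → B#
7th (minor 7th) → D#
9th (major 9th) → F##
11th (perfect 11th) → A#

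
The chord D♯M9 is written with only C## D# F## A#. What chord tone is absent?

E#

D♯M9 = D#, F##, A#, C##, E#. The voicing lacks the 9th (major 9th), E#.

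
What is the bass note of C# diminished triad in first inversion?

C# diminished triad = C#–E–G. First inversion → third in the bass = E.

E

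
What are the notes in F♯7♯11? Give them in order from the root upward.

F#, A#, C#, E, B#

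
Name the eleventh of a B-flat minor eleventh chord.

B-flat minor eleventh is built on B-flat; its 11th is a perfect 11th above the root.
A fourth above B uses the letter E, and the perfect 11th above B-flat is E-flat.

E-flat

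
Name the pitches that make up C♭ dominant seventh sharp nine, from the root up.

C♭ E♭ G♭ B𝄫 D

C♭ dominant seventh sharp nine: dominant seventh sharp nine on C♭.
C♭ — root
E♭ — major 3rd
G♭ — perfect 5th
B𝄫 — minor 7th
D — augmented 9th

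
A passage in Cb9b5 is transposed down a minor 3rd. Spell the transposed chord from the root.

A♭, C, E𝄫, G♭, B♭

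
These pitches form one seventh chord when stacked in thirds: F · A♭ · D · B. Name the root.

Stacking in thirds gives B – D – F – A♭, so B is the root — B diminished seventh.

B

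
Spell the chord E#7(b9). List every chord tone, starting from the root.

Root E#, quality dominant seventh flat nine:
- root: E#
- major 3rd: G##
- perfect 5th: B#
- minor 7th: D#
- minor 9th: F#

E# G## B# D# F#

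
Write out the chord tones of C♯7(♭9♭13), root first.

C# E# G# B D A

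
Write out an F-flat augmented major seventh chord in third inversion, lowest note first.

Eb – Fb – Ab – C

F-flat augmented major seventh = Fb–Ab–C–Eb; third inversion → seventh (Eb) lowest.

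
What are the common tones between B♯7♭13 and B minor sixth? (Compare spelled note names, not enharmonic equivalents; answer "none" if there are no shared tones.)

B♯7♭13 = B#, D##, F##, A#, G#.
B minor sixth = B, D, F#, G#.
Shared: G#.

G#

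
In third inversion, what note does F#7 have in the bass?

F#7 in root position is F#–A#–C#–E.
Third inversion places the seventh in the bass, which is E.

E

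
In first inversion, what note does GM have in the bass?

GM in root position is G–B–D.
First inversion places the third in the bass, which is B.

B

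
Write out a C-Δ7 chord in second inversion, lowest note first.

C-Δ7 = C–Eb–G–B; second inversion → fifth (G) lowest.

G, B, C, Eb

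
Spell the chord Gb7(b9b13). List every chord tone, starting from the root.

Gb, Bb, Db, Fb, Abb, Ebb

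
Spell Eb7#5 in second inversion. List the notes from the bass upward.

B Db Eb G

Eb7#5 = Eb–G–B–Db; second inversion → fifth (B) lowest.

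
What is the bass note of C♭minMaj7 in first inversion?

C♭minMaj7 = C♭–E𝄫–G♭–B♭. First inversion → third in the bass = E𝄫.

E𝄫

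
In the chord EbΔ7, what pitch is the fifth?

EbΔ7 is built on Eb; its 5th is a perfect 5th above the root.
A fifth above E uses the letter B, and the perfect 5th above Eb is Bb.

Bb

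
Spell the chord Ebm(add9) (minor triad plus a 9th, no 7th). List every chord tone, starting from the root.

Eb, Gb, Bb, F

Ebm(add9): minor added-ninth on Eb.
root → Eb
3rd (minor 3rd) → Gb
5th (perfect 5th) → Bb
9th (major 9th) → F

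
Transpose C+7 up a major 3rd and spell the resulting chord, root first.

E, G#, B#, D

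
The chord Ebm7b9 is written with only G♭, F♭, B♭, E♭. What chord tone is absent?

Ebm7b9 = E♭, G♭, B♭, D♭, F♭. The voicing lacks the 7th (minor 7th), D♭.

D♭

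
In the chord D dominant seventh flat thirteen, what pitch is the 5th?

D dominant seventh flat thirteen is built on D; its 5th is a perfect 5th above the root.
A fifth above D uses the letter A, and the perfect 5th above D is A.

A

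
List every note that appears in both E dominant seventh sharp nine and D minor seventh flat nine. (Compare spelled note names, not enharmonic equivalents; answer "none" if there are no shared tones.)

E dominant seventh sharp nine: E G-sharp B D F-double-sharp
D minor seventh flat nine: D F A C E-flat
Common to both → D.

D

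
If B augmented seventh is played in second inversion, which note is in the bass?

F-double-sharp

B augmented seventh = B–D-sharp–F-double-sharp–A. Second inversion → fifth in the bass = F-double-sharp.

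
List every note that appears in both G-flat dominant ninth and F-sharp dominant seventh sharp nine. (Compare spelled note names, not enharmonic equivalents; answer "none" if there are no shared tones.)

G-flat dominant ninth = G-flat, B-flat, D-flat, F-flat, A-flat.
F-sharp dominant seventh sharp nine = F-sharp, A-sharp, C-sharp, E, G-double-sharp.
Shared: none.

none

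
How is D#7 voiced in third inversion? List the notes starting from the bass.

C#  D#  F##  A#

In root position, D#7 is D#–F##–A#–C#.
Third inversion puts the seventh (C#) in the bass.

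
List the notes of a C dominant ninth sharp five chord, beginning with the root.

C dominant ninth sharp five: dominant ninth sharp five on C.
- root: C
- major 3rd: E
- augmented 5th: G#
- minor 7th: Bb
- major 9th: D

C – E – G# – Bb – D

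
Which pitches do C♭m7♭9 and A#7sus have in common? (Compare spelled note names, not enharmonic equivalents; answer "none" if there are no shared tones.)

C♭m7♭9 = Cb, Ebb, Gb, Bbb, Dbb.
A#7sus = A#, D#, E#, G#.
Shared: none.

none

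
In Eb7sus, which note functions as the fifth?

Bb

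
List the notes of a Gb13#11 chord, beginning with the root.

Root Gb, quality dominant thirteenth sharp eleven:
Root: Gb
Major 3rd (3rd): Bb
Perfect 5th (5th): Db
Minor 7th (7th): Fb
Major 9th (9th): Ab
Augmented 11th (11th): C
Major 13th (13th): Eb

Gb, Bb, Db, Fb, Ab, C, Eb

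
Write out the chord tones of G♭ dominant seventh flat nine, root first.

G-flat, B-flat, D-flat, F-flat, A-double-flat

Root G-flat, quality dominant seventh flat nine:
Root: G-flat
Major 3rd (3rd): B-flat
Perfect 5th (5th): D-flat
Minor 7th (7th): F-flat
Minor 9th (9th): A-double-flat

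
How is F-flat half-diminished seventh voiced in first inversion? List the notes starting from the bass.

Abb Cbb Ebb Fb

In root position, F-flat half-diminished seventh is Fb–Abb–Cbb–Ebb.
First inversion puts the third (Abb) in the bass.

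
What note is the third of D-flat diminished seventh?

F-flat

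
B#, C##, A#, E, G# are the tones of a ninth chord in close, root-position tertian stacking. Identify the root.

Stacking in thirds gives A# – C## – E – G# – B#, so A# is the root — A# dominant ninth flat five.

A#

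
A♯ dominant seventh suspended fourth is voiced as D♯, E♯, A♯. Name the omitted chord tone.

G♯

A♯ dominant seventh suspended fourth = A♯, D♯, E♯, G♯. The voicing lacks the 7th (minor 7th), G♯.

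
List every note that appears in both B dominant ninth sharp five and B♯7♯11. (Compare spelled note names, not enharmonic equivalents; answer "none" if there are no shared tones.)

F##

B dominant ninth sharp five = B, D#, F##, A, C#.
B♯7♯11 = B#, D##, F##, A#, E##.
Shared: F##.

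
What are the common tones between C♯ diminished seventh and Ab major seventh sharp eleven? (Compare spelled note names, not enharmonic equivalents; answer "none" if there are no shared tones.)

G

C♯ diminished seventh: C-sharp E G B-flat
Ab major seventh sharp eleven: A-flat C E-flat G D
Common to both → G.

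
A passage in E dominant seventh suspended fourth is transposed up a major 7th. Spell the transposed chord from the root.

Transposed root: E → D# (major 7th up). So we spell D# dominant seventh suspended fourth:
- root: D#
- perfect 4th: G#
- perfect 5th: A#
- minor 7th: C#

D#  G#  A#  C#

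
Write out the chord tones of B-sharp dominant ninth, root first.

B-sharp dominant ninth is a dominant ninth built on B♯.
root → B♯
3rd (major 3rd) → D𝄪
5th (perfect 5th) → F𝄪
7th (minor 7th) → A♯
9th (major 9th) → C𝄪

B♯, D𝄪, F𝄪, A♯, C𝄪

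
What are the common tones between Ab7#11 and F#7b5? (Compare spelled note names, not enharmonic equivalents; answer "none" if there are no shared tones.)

C

Ab7#11: Ab C Eb Gb D
F#7b5: F# A# C E
Common to both → C.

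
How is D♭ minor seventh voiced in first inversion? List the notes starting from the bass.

D♭ minor seventh = D-flat–F-flat–A-flat–C-flat; first inversion → third (F-flat) lowest.

F-flat, A-flat, C-flat, D-flat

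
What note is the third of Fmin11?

Ab

Fmin11 is built on F; its 3rd is a minor 3rd above the root.
A third above F uses the letter A, and the minor 3rd above F is Ab.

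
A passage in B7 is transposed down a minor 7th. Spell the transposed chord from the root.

A minor 7th down from B is C♯, so the new chord is C♯ dominant seventh.
Root: C♯
Major 3rd (3rd): E♯
Perfect 5th (5th): G♯
Minor 7th (7th): B

C♯  E♯  G♯  B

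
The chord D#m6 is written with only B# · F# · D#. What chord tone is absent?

A#

D#m6 = D#, F#, A#, B#. The voicing lacks the 5th (perfect 5th), A#.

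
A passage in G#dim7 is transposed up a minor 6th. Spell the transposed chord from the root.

E  G  B♭  D♭

A minor 6th up from G♯ is E, so the new chord is E diminished seventh.
E — root
G — minor 3rd
B♭ — diminished 5th
D♭ — diminished 7th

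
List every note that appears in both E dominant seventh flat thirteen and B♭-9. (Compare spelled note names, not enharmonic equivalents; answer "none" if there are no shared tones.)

C

E dominant seventh flat thirteen: E G♯ B D C
B♭-9: B♭ D♭ F A♭ C
Common to both → C.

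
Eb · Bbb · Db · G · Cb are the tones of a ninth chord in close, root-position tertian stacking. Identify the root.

Stacking in thirds gives Cb – Eb – G – Bbb – Db, so Cb is the root — Cb dominant ninth sharp five.

Cb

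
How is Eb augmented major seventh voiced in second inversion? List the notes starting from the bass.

In root position, Eb augmented major seventh is Eb–G–B–D.
Second inversion puts the fifth (B) in the bass.

B – D – Eb – G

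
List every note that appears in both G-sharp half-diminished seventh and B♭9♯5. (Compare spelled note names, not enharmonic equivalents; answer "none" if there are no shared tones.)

D, F♯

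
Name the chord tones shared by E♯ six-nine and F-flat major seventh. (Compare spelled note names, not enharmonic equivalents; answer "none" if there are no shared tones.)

E♯ six-nine = E-sharp, G-double-sharp, B-sharp, C-double-sharp, F-double-sharp.
F-flat major seventh = F-flat, A-flat, C-flat, E-flat.
Shared: none.

none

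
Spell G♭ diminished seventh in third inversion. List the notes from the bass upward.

G♭ diminished seventh = G-flat–B-double-flat–D-double-flat–F-double-flat; third inversion → seventh (F-double-flat) lowest.

F-double-flat, G-flat, B-double-flat, D-double-flat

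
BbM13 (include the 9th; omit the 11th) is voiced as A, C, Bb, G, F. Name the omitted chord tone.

D

BbM13 = Bb, D, F, A, C, G. The voicing lacks the 3rd (major 3rd), D.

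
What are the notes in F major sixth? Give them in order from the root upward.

Root F, quality major sixth:
Root: F
Major 3rd (3rd): A
Perfect 5th (5th): C
Major 6th (6th): D

F, A, C, D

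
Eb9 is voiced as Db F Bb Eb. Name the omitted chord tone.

The full Eb9 chord is Eb, G, Bb, Db, F.
Comparing with the voicing, the major 3rd (3rd) — G — is absent.

G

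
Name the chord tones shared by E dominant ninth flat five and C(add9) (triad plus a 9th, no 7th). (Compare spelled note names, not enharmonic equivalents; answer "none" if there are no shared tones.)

E dominant ninth flat five = E, G#, Bb, D, F#.
C(add9) = C, E, G, D.
Shared: E, D.

E, D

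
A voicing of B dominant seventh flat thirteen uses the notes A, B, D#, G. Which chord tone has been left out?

F#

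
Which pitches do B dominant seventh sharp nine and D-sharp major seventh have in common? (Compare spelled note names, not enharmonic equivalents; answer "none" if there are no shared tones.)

D# C##

B dominant seventh sharp nine: B D# F# A C##
D-sharp major seventh: D# F## A# C##
Common to both → D#, C##.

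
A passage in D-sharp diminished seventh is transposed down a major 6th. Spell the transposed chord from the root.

F# – A – C – Eb

D# down a major 6th → F#. New chord: F# diminished seventh.
Root: F#
Minor 3rd (3rd): A
Diminished 5th (5th): C
Diminished 7th (7th): Eb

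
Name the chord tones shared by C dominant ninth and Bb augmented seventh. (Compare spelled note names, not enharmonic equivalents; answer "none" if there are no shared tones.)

B-flat D

C dominant ninth: C E G B-flat D
Bb augmented seventh: B-flat D F-sharp A-flat
Common to both → B-flat, D.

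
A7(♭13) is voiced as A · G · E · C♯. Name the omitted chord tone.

F

A7(♭13) = A, C♯, E, G, F. The voicing lacks the 13th (minor 13th), F.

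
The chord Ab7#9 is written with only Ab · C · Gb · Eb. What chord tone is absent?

Ab7#9 = Ab, C, Eb, Gb, B. The voicing lacks the 9th (augmented 9th), B.

B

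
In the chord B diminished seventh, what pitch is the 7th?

A-flat

Root of B diminished seventh = B. The 7th is a diminished 7th: B up a diminished 7th → A-flat.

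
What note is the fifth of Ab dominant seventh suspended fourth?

E-flat

Ab dominant seventh suspended fourth is built on A-flat; its 5th is a perfect 5th above the root.
A fifth above A uses the letter E, and the perfect 5th above A-flat is E-flat.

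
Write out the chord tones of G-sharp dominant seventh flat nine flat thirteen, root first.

G#  B#  D#  F#  A  E

G-sharp dominant seventh flat nine flat thirteen: dominant seventh flat nine flat thirteen on G#.
G# — root
B# — major 3rd
D# — perfect 5th
F# — minor 7th
A — minor 9th
E — minor 13th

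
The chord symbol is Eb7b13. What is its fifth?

Bb

Root of Eb7b13 = Eb. The 5th is a perfect 5th: Eb up a perfect 5th → Bb.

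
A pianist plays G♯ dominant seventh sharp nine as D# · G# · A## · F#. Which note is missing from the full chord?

G♯ dominant seventh sharp nine = G#, B#, D#, F#, A##. The voicing lacks the 3rd (major 3rd), B#.

B#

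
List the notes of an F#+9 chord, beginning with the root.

F♯  A♯  C𝄪  E  G♯

F#+9 is a dominant ninth sharp five built on F♯.
root → F♯
3rd (major 3rd) → A♯
5th (augmented 5th) → C𝄪
7th (minor 7th) → E
9th (major 9th) → G♯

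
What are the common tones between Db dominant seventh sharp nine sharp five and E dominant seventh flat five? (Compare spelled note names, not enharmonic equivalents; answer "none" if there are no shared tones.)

Db dominant seventh sharp nine sharp five = D-flat, F, A, C-flat, E.
E dominant seventh flat five = E, G-sharp, B-flat, D.
Shared: E.

E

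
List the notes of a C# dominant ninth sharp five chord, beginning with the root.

C-sharp E-sharp G-double-sharp B D-sharp

C# dominant ninth sharp five is a dominant ninth sharp five built on C-sharp.
C-sharp — root
E-sharp — major 3rd
G-double-sharp — augmented 5th
B — minor 7th
D-sharp — major 9th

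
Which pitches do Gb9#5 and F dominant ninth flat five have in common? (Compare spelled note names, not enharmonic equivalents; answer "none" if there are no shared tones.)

none

Gb9#5 = Gb, Bb, D, Fb, Ab.
F dominant ninth flat five = F, A, Cb, Eb, G.
Shared: none.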